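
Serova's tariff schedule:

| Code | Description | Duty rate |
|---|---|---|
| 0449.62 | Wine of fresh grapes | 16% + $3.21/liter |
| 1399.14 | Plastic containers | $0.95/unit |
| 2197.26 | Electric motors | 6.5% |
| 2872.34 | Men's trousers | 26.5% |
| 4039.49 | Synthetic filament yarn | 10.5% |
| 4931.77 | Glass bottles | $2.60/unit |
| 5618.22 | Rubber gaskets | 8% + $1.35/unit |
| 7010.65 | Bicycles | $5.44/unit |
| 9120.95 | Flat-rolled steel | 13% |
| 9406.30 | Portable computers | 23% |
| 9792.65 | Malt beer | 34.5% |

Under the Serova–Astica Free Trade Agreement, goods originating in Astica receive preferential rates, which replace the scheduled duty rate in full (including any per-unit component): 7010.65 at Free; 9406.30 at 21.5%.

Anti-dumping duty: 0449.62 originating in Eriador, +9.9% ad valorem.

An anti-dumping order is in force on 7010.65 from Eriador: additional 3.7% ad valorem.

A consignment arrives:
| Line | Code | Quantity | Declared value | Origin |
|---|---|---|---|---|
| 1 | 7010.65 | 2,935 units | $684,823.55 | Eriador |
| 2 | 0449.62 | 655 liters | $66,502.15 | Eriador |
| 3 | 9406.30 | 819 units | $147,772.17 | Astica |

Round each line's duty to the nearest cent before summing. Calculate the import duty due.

$92,402.50

Line 1 (7010.65, Eriador, 2,935 units, $684,823.55):
Base rate for 7010.65 is $5.44/unit.
7010.65 has an FTA preferential rate, but origin Eriador is not Astica; base rate stands.
Additional duty on 7010.65 from Eriador: +3.7% ad valorem. Applied ad valorem rate = 3.7%.
Duty = $684,823.55 × 3.7% + 2,935 × $5.44 = $41,304.87.
Line 2 (0449.62, Eriador, 655 liters, $66,502.15):
Base rate for 0449.62 is 16% + $3.21/liter.
Additional duty on 0449.62 from Eriador: +9.9%. Applied ad valorem rate: 16% + 9.9% = 25.9%.
Duty = $66,502.15 × 25.9% + 655 × $3.21 = $19,326.61.
Line 3 (9406.30, Astica, 819 units, $147,772.17):
Base rate for 9406.30 is 23%.
Origin Astica qualifies under the Serova–Astica agreement and 9406.30 is covered: preferential rate 21.5% applies instead.
Duty = $147,772.17 × 21.5% = $31,771.02.
Total = $41,304.87 + $19,326.61 + $31,771.02 = $92,402.50.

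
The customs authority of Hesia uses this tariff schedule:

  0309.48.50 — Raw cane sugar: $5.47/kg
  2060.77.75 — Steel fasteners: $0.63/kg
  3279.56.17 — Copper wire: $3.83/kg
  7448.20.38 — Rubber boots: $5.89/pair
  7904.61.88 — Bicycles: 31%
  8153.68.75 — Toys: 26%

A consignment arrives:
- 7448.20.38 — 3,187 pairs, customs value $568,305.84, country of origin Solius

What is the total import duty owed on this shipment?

Line 1 (7448.20.38, Solius, 3,187 pairs, $568,305.84):
Base rate for 7448.20.38 is $5.89/pair.
Duty = 3,187 × $5.89 = $18,771.43.

$18,771.43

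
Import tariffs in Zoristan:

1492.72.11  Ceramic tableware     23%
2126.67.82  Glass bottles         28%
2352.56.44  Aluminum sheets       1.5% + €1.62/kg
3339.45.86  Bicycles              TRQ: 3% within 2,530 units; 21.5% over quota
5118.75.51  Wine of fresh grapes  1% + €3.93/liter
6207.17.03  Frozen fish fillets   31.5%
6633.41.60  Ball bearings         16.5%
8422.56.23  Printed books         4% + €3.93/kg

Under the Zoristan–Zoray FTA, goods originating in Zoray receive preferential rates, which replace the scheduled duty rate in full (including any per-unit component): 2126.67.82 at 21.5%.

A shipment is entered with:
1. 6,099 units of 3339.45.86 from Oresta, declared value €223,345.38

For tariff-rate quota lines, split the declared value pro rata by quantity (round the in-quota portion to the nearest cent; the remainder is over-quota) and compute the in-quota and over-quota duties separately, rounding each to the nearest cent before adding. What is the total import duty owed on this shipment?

€30,879.27

Line 1 (3339.45.86, Oresta, 6,099 units, €223,345.38):
Code 3339.45.86 is under a tariff-rate quota (threshold 2,530 units). In-quota: 2,530 units at 3%; over-quota: 3,569 units at 21.5%.
Pro-rata value split: in-quota = €223,345.38 × 2,530/6,099 = €92,648.60; over-quota = €223,345.38 − €92,648.60 = €130,696.78.
In-quota duty = €92,648.60 × 3% = €2,779.46. Over-quota duty = €130,696.78 × 21.5% = €28,099.81.
Line duty = €2,779.46 + €28,099.81 = €30,879.27.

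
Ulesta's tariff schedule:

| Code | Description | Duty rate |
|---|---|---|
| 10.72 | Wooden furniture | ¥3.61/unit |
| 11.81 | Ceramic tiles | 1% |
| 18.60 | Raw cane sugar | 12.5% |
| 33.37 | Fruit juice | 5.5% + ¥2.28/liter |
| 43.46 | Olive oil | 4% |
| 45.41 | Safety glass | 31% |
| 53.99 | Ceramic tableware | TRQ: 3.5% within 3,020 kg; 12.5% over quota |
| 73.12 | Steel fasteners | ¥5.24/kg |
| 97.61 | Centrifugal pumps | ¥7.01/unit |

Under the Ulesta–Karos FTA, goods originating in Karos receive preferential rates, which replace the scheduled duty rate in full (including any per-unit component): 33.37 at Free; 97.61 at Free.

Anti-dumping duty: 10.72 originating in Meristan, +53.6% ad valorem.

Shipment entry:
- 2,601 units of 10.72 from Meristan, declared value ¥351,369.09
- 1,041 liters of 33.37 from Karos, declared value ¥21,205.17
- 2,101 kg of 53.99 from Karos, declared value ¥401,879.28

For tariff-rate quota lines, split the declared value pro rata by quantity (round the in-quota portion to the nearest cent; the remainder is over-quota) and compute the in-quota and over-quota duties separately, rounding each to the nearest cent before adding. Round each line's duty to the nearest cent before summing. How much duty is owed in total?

Line 1 (10.72, Meristan, 2,601 units, ¥351,369.09):
Base rate for 10.72 is ¥3.61/unit.
Additional duty on 10.72 from Meristan: +53.6% ad valorem. Applied ad valorem rate = 53.6%.
Duty = ¥351,369.09 × 53.6% + 2,601 × ¥3.61 = ¥197,723.44.
Line 2 (33.37, Karos, 1,041 liters, ¥21,205.17):
Base rate for 33.37 is 5.5% + ¥2.28/liter.
Origin Karos qualifies under the Ulesta–Karos agreement and 33.37 is covered: preferential rate Free applies instead.
Duty = ¥21,205.17 × 0% = ¥0.00.
Line 3 (53.99, Karos, 2,101 kg, ¥401,879.28):
Code 53.99 is under a tariff-rate quota (threshold 3,020 kg). Quantity 2,101 kg is within the quota, so the in-quota rate 3.5% applies to the full value.
Duty = ¥401,879.28 × 3.5% = ¥14,065.77.
Total = ¥197,723.44 + ¥0.00 + ¥14,065.77 = ¥211,789.21.

¥211,789.21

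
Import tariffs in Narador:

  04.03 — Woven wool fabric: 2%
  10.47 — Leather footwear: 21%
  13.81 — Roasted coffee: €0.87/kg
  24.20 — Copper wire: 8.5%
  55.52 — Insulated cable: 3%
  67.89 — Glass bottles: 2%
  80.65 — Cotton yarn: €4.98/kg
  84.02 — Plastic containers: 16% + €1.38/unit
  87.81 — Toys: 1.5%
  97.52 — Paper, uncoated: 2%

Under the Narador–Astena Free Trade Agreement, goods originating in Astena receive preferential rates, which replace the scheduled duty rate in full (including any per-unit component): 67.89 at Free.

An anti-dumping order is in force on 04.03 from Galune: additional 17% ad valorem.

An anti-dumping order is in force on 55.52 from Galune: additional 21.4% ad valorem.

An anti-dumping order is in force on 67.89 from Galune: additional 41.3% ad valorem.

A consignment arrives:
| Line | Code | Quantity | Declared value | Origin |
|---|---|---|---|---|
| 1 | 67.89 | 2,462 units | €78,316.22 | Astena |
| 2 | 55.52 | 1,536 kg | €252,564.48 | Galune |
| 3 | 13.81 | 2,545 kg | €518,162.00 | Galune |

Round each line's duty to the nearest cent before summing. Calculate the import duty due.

€63,839.88

Line 1 (67.89, Astena, 2,462 units, €78,316.22):
Base rate for 67.89 is 2%.
Origin Astena qualifies under the Narador–Astena agreement and 67.89 is covered: preferential rate Free applies instead.
The additional-duty order on 67.89 targets Galune, not Astena; it does not apply.
Duty = €78,316.22 × 0% = €0.00.
Line 2 (55.52, Galune, 1,536 kg, €252,564.48):
Base rate for 55.52 is 3%.
Additional duty on 55.52 from Galune: +21.4%. Applied ad valorem rate: 3% + 21.4% = 24.4%.
Duty = €252,564.48 × 24.4% = €61,625.73.
Line 3 (13.81, Galune, 2,545 kg, €518,162.00):
Base rate for 13.81 is €0.87/kg.
Duty = 2,545 × €0.87 = €2,214.15.
Total = €0.00 + €61,625.73 + €2,214.15 = €63,839.88.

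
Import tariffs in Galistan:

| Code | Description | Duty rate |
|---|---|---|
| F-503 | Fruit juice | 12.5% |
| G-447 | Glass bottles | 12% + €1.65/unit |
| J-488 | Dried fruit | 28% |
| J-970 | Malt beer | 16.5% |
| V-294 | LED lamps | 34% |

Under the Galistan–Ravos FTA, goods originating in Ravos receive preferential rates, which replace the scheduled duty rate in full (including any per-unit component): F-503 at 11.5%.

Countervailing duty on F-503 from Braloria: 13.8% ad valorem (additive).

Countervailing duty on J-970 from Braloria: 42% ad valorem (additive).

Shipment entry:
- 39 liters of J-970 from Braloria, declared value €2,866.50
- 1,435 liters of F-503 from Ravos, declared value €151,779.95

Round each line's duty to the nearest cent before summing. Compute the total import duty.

€19,131.59

Line 1 (J-970, Braloria, 39 liters, €2,866.50):
Base rate for J-970 is 16.5%.
Additional duty on J-970 from Braloria: +42%. Applied ad valorem rate: 16.5% + 42% = 58.5%.
Duty = €2,866.50 × 58.5% = €1,676.90.
Line 2 (F-503, Ravos, 1,435 liters, €151,779.95):
Base rate for F-503 is 12.5%.
Origin Ravos qualifies under the Galistan–Ravos agreement and F-503 is covered: preferential rate 11.5% applies instead.
The additional-duty order on F-503 targets Braloria, not Ravos; it does not apply.
Duty = €151,779.95 × 11.5% = €17,454.69.
Total = €1,676.90 + €17,454.69 = €19,131.59.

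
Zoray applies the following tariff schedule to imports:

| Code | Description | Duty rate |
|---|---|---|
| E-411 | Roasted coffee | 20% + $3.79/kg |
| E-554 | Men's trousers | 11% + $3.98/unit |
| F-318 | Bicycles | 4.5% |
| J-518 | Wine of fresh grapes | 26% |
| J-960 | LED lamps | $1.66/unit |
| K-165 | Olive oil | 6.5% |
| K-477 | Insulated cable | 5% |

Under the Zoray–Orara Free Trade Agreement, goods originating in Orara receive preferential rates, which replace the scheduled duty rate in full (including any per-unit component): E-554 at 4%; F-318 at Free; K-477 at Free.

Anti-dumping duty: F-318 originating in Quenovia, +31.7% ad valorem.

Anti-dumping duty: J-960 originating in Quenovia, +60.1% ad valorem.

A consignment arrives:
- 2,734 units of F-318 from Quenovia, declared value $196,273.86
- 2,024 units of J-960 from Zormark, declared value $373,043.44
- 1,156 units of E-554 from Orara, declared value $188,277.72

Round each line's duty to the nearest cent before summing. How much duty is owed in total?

$81,942.09

Line 1 (F-318, Quenovia, 2,734 units, $196,273.86):
Base rate for F-318 is 4.5%.
F-318 has an FTA preferential rate, but origin Quenovia is not Orara; base rate stands.
Additional duty on F-318 from Quenovia: +31.7%. Applied ad valorem rate: 4.5% + 31.7% = 36.2%.
Duty = $196,273.86 × 36.2% = $71,051.14.
Line 2 (J-960, Zormark, 2,024 units, $373,043.44):
Base rate for J-960 is $1.66/unit.
The additional-duty order on J-960 targets Quenovia, not Zormark; it does not apply.
Duty = 2,024 × $1.66 = $3,359.84.
Line 3 (E-554, Orara, 1,156 units, $188,277.72):
Base rate for E-554 is 11% + $3.98/unit.
Origin Orara qualifies under the Zoray–Orara agreement and E-554 is covered: preferential rate 4% applies instead.
Duty = $188,277.72 × 4% = $7,531.11.
Total = $71,051.14 + $3,359.84 + $7,531.11 = $81,942.09.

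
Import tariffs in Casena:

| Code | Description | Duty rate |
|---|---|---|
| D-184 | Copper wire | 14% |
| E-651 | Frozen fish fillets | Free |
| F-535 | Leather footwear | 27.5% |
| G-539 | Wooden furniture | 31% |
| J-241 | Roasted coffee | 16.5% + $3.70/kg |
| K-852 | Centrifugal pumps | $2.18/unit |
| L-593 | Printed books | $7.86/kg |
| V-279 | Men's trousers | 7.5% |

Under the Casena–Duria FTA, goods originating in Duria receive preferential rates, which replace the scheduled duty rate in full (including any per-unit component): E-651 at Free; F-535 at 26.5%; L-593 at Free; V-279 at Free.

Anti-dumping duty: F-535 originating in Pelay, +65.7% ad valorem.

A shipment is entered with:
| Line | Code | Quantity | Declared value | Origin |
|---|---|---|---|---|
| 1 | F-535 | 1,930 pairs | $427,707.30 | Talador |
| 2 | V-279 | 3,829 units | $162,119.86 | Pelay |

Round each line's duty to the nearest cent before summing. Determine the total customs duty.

Line 1 (F-535, Talador, 1,930 pairs, $427,707.30):
Base rate for F-535 is 27.5%.
F-535 has an FTA preferential rate, but origin Talador is not Duria; base rate stands.
The additional-duty order on F-535 targets Pelay, not Talador; it does not apply.
Duty = $427,707.30 × 27.5% = $117,619.51.
Line 2 (V-279, Pelay, 3,829 units, $162,119.86):
Base rate for V-279 is 7.5%.
V-279 has an FTA preferential rate, but origin Pelay is not Duria; base rate stands.
Duty = $162,119.86 × 7.5% = $12,158.99.
Total = $117,619.51 + $12,158.99 = $129,778.50.

$129,778.50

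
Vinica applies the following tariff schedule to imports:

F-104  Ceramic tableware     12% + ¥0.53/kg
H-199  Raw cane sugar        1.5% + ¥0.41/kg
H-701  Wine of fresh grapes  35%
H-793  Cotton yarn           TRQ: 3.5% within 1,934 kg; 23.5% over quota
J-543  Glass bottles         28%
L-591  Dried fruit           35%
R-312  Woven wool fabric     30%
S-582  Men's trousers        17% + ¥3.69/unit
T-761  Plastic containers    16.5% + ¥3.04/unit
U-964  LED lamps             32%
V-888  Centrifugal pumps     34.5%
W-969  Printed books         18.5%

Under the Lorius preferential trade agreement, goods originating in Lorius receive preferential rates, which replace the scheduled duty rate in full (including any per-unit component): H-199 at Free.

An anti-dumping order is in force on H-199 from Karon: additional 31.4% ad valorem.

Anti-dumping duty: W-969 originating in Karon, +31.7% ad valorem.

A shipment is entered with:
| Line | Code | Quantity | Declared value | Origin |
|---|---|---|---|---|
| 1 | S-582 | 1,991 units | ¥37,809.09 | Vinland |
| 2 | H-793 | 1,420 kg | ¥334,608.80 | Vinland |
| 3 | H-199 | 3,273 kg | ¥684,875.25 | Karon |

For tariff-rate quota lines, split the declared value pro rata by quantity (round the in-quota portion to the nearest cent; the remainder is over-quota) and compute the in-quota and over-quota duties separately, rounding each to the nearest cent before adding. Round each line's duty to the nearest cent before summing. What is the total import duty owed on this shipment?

Line 1 (S-582, Vinland, 1,991 units, ¥37,809.09):
Base rate for S-582 is 17% + ¥3.69/unit.
Duty = ¥37,809.09 × 17% + 1,991 × ¥3.69 = ¥13,774.34.
Line 2 (H-793, Vinland, 1,420 kg, ¥334,608.80):
Code H-793 is under a tariff-rate quota (threshold 1,934 kg). Quantity 1,420 kg is within the quota, so the in-quota rate 3.5% applies to the full value.
Duty = ¥334,608.80 × 3.5% = ¥11,711.31.
Line 3 (H-199, Karon, 3,273 kg, ¥684,875.25):
Base rate for H-199 is 1.5% + ¥0.41/kg.
H-199 has an FTA preferential rate, but origin Karon is not Lorius; base rate stands.
Additional duty on H-199 from Karon: +31.4%. Applied ad valorem rate: 1.5% + 31.4% = 32.9%.
Duty = ¥684,875.25 × 32.9% + 3,273 × ¥0.41 = ¥226,665.89.
Total = ¥13,774.34 + ¥11,711.31 + ¥226,665.89 = ¥252,151.54.

¥252,151.54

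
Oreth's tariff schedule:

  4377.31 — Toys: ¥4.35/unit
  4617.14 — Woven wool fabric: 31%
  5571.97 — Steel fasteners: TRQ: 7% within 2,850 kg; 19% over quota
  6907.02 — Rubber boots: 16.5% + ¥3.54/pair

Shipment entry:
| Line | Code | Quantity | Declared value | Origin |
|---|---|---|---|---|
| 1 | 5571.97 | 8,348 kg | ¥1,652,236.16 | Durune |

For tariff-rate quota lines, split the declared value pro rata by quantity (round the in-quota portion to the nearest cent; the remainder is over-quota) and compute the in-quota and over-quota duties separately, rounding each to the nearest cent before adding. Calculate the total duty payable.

Line 1 (5571.97, Durune, 8,348 kg, ¥1,652,236.16):
Code 5571.97 is under a tariff-rate quota (threshold 2,850 kg). In-quota: 2,850 kg at 7%; over-quota: 5,498 kg at 19%.
Pro-rata value split: in-quota = ¥1,652,236.16 × 2,850/8,348 = ¥564,072.00; over-quota = ¥1,652,236.16 − ¥564,072.00 = ¥1,088,164.16.
In-quota duty = ¥564,072.00 × 7% = ¥39,485.04. Over-quota duty = ¥1,088,164.16 × 19% = ¥206,751.19.
Line duty = ¥39,485.04 + ¥206,751.19 = ¥246,236.23.

¥246,236.23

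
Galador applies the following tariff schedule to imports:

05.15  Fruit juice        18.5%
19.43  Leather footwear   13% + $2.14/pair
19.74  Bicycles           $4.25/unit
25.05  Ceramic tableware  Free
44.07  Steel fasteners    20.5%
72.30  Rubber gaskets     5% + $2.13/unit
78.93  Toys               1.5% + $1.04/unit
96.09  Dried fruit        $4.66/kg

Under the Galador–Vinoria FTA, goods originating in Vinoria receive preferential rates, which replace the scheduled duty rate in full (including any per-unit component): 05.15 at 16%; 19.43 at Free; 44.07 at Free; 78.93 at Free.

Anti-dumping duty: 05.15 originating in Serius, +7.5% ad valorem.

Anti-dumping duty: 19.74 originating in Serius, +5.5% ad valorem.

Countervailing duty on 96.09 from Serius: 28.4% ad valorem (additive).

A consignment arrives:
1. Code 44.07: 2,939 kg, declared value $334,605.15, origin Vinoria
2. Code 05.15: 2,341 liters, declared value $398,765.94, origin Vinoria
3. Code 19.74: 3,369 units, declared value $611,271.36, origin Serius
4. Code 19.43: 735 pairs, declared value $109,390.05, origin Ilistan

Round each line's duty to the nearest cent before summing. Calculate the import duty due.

$127,534.33

Line 1 (44.07, Vinoria, 2,939 kg, $334,605.15):
Base rate for 44.07 is 20.5%.
Origin Vinoria qualifies under the Galador–Vinoria agreement and 44.07 is covered: preferential rate Free applies instead.
Duty = $334,605.15 × 0% = $0.00.
Line 2 (05.15, Vinoria, 2,341 liters, $398,765.94):
Base rate for 05.15 is 18.5%.
Origin Vinoria qualifies under the Galador–Vinoria agreement and 05.15 is covered: preferential rate 16% applies instead.
The additional-duty order on 05.15 targets Serius, not Vinoria; it does not apply.
Duty = $398,765.94 × 16% = $63,802.55.
Line 3 (19.74, Serius, 3,369 units, $611,271.36):
Base rate for 19.74 is $4.25/unit.
Additional duty on 19.74 from Serius: +5.5% ad valorem. Applied ad valorem rate = 5.5%.
Duty = $611,271.36 × 5.5% + 3,369 × $4.25 = $47,938.17.
Line 4 (19.43, Ilistan, 735 pairs, $109,390.05):
Base rate for 19.43 is 13% + $2.14/pair.
19.43 has an FTA preferential rate, but origin Ilistan is not Vinoria; base rate stands.
Duty = $109,390.05 × 13% + 735 × $2.14 = $15,793.61.
Total = $0.00 + $63,802.55 + $47,938.17 + $15,793.61 = $127,534.33.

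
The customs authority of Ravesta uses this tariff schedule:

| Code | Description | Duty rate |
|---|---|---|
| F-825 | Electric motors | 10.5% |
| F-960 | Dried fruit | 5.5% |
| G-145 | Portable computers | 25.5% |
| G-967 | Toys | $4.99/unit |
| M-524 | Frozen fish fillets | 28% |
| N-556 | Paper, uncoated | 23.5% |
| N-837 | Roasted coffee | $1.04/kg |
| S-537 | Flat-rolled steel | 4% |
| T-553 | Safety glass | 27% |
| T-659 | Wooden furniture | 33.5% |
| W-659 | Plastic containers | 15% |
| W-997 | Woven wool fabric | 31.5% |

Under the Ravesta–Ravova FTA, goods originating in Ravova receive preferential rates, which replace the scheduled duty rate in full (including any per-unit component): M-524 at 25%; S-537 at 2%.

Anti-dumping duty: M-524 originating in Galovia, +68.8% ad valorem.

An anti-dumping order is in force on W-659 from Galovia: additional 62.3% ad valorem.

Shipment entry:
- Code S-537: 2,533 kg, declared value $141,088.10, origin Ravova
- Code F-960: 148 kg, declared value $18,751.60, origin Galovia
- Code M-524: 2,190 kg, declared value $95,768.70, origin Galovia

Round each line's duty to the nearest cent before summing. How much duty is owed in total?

$96,557.20

Line 1 (S-537, Ravova, 2,533 kg, $141,088.10):
Base rate for S-537 is 4%.
Origin Ravova qualifies under the Ravesta–Ravova agreement and S-537 is covered: preferential rate 2% applies instead.
Duty = $141,088.10 × 2% = $2,821.76.
Line 2 (F-960, Galovia, 148 kg, $18,751.60):
Base rate for F-960 is 5.5%.
Duty = $18,751.60 × 5.5% = $1,031.34.
Line 3 (M-524, Galovia, 2,190 kg, $95,768.70):
Base rate for M-524 is 28%.
M-524 has an FTA preferential rate, but origin Galovia is not Ravova; base rate stands.
Additional duty on M-524 from Galovia: +68.8%. Applied ad valorem rate: 28% + 68.8% = 96.8%.
Duty = $95,768.70 × 96.8% = $92,704.10.
Total = $2,821.76 + $1,031.34 + $92,704.10 = $96,557.20.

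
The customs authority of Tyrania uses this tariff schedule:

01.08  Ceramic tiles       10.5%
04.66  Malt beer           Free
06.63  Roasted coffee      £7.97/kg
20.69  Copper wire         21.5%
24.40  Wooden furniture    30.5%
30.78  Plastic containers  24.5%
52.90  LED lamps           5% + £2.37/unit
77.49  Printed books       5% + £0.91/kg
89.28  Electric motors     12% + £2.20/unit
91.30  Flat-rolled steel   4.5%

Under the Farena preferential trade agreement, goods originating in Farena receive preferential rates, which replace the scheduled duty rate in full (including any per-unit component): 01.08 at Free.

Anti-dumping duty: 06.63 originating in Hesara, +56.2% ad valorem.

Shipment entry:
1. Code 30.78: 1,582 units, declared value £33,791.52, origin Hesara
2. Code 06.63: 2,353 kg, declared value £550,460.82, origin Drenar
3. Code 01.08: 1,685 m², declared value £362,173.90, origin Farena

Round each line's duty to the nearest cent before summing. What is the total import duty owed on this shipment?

Line 1 (30.78, Hesara, 1,582 units, £33,791.52):
Base rate for 30.78 is 24.5%.
Duty = £33,791.52 × 24.5% = £8,278.92.
Line 2 (06.63, Drenar, 2,353 kg, £550,460.82):
Base rate for 06.63 is £7.97/kg.
The additional-duty order on 06.63 targets Hesara, not Drenar; it does not apply.
Duty = 2,353 × £7.97 = £18,753.41.
Line 3 (01.08, Farena, 1,685 m², £362,173.90):
Base rate for 01.08 is 10.5%.
Origin Farena qualifies under the Tyrania–Farena agreement and 01.08 is covered: preferential rate Free applies instead.
Duty = £362,173.90 × 0% = £0.00.
Total = £8,278.92 + £18,753.41 + £0.00 = £27,032.33.

£27,032.33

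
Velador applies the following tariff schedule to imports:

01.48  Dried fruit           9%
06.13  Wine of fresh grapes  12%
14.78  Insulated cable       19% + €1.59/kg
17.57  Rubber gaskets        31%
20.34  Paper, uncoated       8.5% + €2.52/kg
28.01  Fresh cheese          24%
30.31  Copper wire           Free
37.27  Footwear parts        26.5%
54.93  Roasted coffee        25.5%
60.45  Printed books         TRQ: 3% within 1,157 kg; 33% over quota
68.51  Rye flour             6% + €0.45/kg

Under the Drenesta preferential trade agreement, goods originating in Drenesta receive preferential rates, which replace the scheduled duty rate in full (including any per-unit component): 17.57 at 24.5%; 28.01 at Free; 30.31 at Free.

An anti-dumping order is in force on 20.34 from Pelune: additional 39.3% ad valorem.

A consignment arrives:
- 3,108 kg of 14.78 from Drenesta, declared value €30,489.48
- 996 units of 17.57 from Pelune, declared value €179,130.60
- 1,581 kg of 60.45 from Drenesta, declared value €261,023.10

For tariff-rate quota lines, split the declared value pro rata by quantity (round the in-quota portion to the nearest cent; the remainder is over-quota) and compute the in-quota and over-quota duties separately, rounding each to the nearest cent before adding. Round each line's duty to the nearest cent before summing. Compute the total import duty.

€95,096.62

Line 1 (14.78, Drenesta, 3,108 kg, €30,489.48):
Base rate for 14.78 is 19% + €1.59/kg.
Origin Drenesta is the FTA partner but 14.78 is not on the preference list; base rate stands.
Duty = €30,489.48 × 19% + 3,108 × €1.59 = €10,734.72.
Line 2 (17.57, Pelune, 996 units, €179,130.60):
Base rate for 17.57 is 31%.
17.57 has an FTA preferential rate, but origin Pelune is not Drenesta; base rate stands.
Duty = €179,130.60 × 31% = €55,530.49.
Line 3 (60.45, Drenesta, 1,581 kg, €261,023.10):
Code 60.45 is under a tariff-rate quota (threshold 1,157 kg). In-quota: 1,157 kg at 3%; over-quota: 424 kg at 33%.
Pro-rata value split: in-quota = €261,023.10 × 1,157/1,581 = €191,020.70; over-quota = €261,023.10 − €191,020.70 = €70,002.40.
In-quota duty = €191,020.70 × 3% = €5,730.62. Over-quota duty = €70,002.40 × 33% = €23,100.79.
Line duty = €5,730.62 + €23,100.79 = €28,831.41.
Total = €10,734.72 + €55,530.49 + €28,831.41 = €95,096.62.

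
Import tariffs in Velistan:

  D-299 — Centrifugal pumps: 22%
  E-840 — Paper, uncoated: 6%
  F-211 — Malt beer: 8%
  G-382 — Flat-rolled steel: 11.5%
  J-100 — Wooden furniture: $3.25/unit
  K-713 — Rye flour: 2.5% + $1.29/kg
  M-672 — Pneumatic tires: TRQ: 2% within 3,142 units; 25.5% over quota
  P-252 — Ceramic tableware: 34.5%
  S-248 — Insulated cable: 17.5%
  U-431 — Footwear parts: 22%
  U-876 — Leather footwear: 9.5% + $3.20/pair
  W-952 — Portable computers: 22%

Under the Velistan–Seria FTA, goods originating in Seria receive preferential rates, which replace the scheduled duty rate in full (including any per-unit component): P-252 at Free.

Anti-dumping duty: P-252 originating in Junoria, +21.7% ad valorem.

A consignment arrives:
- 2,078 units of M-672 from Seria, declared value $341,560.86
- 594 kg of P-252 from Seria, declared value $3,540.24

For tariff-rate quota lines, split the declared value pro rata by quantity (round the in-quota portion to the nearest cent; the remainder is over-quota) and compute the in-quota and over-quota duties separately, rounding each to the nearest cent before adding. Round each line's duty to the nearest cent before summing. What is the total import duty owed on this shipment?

Line 1 (M-672, Seria, 2,078 units, $341,560.86):
Code M-672 is under a tariff-rate quota (threshold 3,142 units). Quantity 2,078 units is within the quota, so the in-quota rate 2% applies to the full value.
Duty = $341,560.86 × 2% = $6,831.22.
Line 2 (P-252, Seria, 594 kg, $3,540.24):
Base rate for P-252 is 34.5%.
Origin Seria qualifies under the Velistan–Seria agreement and P-252 is covered: preferential rate Free applies instead.
The additional-duty order on P-252 targets Junoria, not Seria; it does not apply.
Duty = $3,540.24 × 0% = $0.00.
Total = $6,831.22 + $0.00 = $6,831.22.

$6,831.22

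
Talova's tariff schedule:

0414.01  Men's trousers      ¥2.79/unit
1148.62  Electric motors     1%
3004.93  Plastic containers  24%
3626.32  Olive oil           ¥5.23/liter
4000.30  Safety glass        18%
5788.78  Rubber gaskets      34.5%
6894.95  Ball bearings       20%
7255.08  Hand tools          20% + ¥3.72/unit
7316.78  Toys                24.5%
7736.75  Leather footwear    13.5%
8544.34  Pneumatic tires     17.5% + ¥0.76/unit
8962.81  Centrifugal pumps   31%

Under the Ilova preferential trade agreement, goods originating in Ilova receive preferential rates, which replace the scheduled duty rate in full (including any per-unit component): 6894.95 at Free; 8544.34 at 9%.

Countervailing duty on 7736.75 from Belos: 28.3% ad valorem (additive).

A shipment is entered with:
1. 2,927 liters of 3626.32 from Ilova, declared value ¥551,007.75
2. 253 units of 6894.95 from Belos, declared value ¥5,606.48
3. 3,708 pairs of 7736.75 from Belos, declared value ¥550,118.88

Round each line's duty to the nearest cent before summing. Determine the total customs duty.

Line 1 (3626.32, Ilova, 2,927 liters, ¥551,007.75):
Base rate for 3626.32 is ¥5.23/liter.
Origin Ilova is the FTA partner but 3626.32 is not on the preference list; base rate stands.
Duty = 2,927 × ¥5.23 = ¥15,308.21.
Line 2 (6894.95, Belos, 253 units, ¥5,606.48):
Base rate for 6894.95 is 20%.
6894.95 has an FTA preferential rate, but origin Belos is not Ilova; base rate stands.
Duty = ¥5,606.48 × 20% = ¥1,121.30.
Line 3 (7736.75, Belos, 3,708 pairs, ¥550,118.88):
Base rate for 7736.75 is 13.5%.
Additional duty on 7736.75 from Belos: +28.3%. Applied ad valorem rate: 13.5% + 28.3% = 41.8%.
Duty = ¥550,118.88 × 41.8% = ¥229,949.69.
Total = ¥15,308.21 + ¥1,121.30 + ¥229,949.69 = ¥246,379.20.

¥246,379.20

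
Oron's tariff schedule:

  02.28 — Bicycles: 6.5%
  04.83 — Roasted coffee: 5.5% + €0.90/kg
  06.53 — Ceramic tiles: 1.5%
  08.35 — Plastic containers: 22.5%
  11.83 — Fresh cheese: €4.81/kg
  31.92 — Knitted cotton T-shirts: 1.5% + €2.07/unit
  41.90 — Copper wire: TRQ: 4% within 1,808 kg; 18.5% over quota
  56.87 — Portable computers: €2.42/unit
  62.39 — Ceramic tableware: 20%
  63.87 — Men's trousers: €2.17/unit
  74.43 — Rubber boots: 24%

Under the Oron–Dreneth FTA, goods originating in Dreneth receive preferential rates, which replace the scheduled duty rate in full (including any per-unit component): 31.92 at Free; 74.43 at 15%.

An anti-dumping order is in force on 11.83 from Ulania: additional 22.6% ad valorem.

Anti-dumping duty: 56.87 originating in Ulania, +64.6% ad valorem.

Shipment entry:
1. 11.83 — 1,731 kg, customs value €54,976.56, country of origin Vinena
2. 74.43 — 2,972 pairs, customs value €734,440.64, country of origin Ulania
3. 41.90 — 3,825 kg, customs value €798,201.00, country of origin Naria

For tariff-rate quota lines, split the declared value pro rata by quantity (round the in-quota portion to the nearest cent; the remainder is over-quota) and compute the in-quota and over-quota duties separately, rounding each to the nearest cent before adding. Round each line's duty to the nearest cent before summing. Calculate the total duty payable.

€277,551.50

Line 1 (11.83, Vinena, 1,731 kg, €54,976.56):
Base rate for 11.83 is €4.81/kg.
The additional-duty order on 11.83 targets Ulania, not Vinena; it does not apply.
Duty = 1,731 × €4.81 = €8,326.11.
Line 2 (74.43, Ulania, 2,972 pairs, €734,440.64):
Base rate for 74.43 is 24%.
74.43 has an FTA preferential rate, but origin Ulania is not Dreneth; base rate stands.
Duty = €734,440.64 × 24% = €176,265.75.
Line 3 (41.90, Naria, 3,825 kg, €798,201.00):
Code 41.90 is under a tariff-rate quota (threshold 1,808 kg). In-quota: 1,808 kg at 4%; over-quota: 2,017 kg at 18.5%.
Pro-rata value split: in-quota = €798,201.00 × 1,808/3,825 = €377,293.44; over-quota = €798,201.00 − €377,293.44 = €420,907.56.
In-quota duty = €377,293.44 × 4% = €15,091.74. Over-quota duty = €420,907.56 × 18.5% = €77,867.90.
Line duty = €15,091.74 + €77,867.90 = €92,959.64.
Total = €8,326.11 + €176,265.75 + €92,959.64 = €277,551.50.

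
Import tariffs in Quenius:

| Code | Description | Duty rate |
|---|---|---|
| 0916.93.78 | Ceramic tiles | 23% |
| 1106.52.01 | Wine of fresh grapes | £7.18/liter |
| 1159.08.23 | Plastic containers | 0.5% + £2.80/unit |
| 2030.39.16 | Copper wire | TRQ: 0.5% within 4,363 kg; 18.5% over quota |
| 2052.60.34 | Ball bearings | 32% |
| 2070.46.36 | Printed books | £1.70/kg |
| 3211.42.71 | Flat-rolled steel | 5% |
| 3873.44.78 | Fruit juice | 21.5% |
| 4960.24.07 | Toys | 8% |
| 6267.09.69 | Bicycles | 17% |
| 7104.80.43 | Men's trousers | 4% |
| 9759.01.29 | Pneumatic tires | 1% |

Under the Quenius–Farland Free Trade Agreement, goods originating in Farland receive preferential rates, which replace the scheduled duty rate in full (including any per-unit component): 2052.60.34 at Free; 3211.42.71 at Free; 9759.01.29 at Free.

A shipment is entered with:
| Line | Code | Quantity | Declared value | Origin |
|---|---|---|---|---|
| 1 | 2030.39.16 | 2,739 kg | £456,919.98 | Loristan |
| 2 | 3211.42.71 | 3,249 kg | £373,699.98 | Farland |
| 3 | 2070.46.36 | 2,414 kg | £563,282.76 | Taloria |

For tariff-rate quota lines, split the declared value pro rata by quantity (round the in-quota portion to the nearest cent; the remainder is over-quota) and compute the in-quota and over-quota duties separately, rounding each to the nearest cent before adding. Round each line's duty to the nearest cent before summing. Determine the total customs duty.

Line 1 (2030.39.16, Loristan, 2,739 kg, £456,919.98):
Code 2030.39.16 is under a tariff-rate quota (threshold 4,363 kg). Quantity 2,739 kg is within the quota, so the in-quota rate 0.5% applies to the full value.
Duty = £456,919.98 × 0.5% = £2,284.60.
Line 2 (3211.42.71, Farland, 3,249 kg, £373,699.98):
Base rate for 3211.42.71 is 5%.
Origin Farland qualifies under the Quenius–Farland agreement and 3211.42.71 is covered: preferential rate Free applies instead.
Duty = £373,699.98 × 0% = £0.00.
Line 3 (2070.46.36, Taloria, 2,414 kg, £563,282.76):
Base rate for 2070.46.36 is £1.70/kg.
Duty = 2,414 × £1.70 = £4,103.80.
Total = £2,284.60 + £0.00 + £4,103.80 = £6,388.40.

£6,388.40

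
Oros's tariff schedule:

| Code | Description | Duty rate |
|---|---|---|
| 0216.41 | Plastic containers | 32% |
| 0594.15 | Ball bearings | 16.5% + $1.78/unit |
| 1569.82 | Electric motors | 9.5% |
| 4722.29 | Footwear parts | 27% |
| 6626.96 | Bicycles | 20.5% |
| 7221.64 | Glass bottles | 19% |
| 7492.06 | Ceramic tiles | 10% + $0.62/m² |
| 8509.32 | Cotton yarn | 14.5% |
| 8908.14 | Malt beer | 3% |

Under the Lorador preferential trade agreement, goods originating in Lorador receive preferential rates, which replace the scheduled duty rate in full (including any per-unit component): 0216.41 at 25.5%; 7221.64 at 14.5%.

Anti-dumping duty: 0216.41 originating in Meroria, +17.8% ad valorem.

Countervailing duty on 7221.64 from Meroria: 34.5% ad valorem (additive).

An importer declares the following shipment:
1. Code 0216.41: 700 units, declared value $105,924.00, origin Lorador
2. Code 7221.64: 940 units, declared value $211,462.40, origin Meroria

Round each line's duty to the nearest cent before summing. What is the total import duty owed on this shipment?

Line 1 (0216.41, Lorador, 700 units, $105,924.00):
Base rate for 0216.41 is 32%.
Origin Lorador qualifies under the Oros–Lorador agreement and 0216.41 is covered: preferential rate 25.5% applies instead.
The additional-duty order on 0216.41 targets Meroria, not Lorador; it does not apply.
Duty = $105,924.00 × 25.5% = $27,010.62.
Line 2 (7221.64, Meroria, 940 units, $211,462.40):
Base rate for 7221.64 is 19%.
7221.64 has an FTA preferential rate, but origin Meroria is not Lorador; base rate stands.
Additional duty on 7221.64 from Meroria: +34.5%. Applied ad valorem rate: 19% + 34.5% = 53.5%.
Duty = $211,462.40 × 53.5% = $113,132.38.
Total = $27,010.62 + $113,132.38 = $140,143.00.

$140,143.00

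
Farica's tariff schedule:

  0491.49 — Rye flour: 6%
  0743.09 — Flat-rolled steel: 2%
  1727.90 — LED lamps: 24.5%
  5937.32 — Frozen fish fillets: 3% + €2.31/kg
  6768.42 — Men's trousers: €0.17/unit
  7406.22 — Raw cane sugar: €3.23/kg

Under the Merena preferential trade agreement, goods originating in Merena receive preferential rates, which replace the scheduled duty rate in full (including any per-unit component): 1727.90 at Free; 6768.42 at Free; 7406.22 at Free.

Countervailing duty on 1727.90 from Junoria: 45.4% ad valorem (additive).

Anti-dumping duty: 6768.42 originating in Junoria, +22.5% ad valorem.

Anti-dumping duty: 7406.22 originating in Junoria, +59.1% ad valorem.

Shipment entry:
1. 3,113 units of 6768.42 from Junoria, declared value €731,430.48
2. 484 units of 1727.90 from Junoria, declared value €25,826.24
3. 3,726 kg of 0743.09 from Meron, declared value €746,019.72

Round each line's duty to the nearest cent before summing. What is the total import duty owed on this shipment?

€198,074.00

Line 1 (6768.42, Junoria, 3,113 units, €731,430.48):
Base rate for 6768.42 is €0.17/unit.
6768.42 has an FTA preferential rate, but origin Junoria is not Merena; base rate stands.
Additional duty on 6768.42 from Junoria: +22.5% ad valorem. Applied ad valorem rate = 22.5%.
Duty = €731,430.48 × 22.5% + 3,113 × €0.17 = €165,101.07.
Line 2 (1727.90, Junoria, 484 units, €25,826.24):
Base rate for 1727.90 is 24.5%.
1727.90 has an FTA preferential rate, but origin Junoria is not Merena; base rate stands.
Additional duty on 1727.90 from Junoria: +45.4%. Applied ad valorem rate: 24.5% + 45.4% = 69.9%.
Duty = €25,826.24 × 69.9% = €18,052.54.
Line 3 (0743.09, Meron, 3,726 kg, €746,019.72):
Base rate for 0743.09 is 2%.
Duty = €746,019.72 × 2% = €14,920.39.
Total = €165,101.07 + €18,052.54 + €14,920.39 = €198,074.00.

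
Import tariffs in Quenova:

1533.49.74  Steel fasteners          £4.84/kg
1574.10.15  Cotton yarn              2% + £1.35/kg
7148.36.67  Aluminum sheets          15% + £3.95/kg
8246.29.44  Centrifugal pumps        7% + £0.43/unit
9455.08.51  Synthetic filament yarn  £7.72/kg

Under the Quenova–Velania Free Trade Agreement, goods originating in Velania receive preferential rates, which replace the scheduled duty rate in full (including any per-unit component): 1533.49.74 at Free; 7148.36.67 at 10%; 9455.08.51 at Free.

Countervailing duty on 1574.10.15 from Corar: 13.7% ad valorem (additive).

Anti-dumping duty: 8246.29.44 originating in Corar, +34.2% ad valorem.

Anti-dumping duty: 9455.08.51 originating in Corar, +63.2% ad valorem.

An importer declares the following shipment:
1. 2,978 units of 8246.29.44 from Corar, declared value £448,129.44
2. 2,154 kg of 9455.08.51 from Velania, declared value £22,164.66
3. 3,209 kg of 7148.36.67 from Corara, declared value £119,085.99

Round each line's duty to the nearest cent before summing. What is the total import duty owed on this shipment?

£216,448.32

Line 1 (8246.29.44, Corar, 2,978 units, £448,129.44):
Base rate for 8246.29.44 is 7% + £0.43/unit.
Additional duty on 8246.29.44 from Corar: +34.2%. Applied ad valorem rate: 7% + 34.2% = 41.2%.
Duty = £448,129.44 × 41.2% + 2,978 × £0.43 = £185,909.87.
Line 2 (9455.08.51, Velania, 2,154 kg, £22,164.66):
Base rate for 9455.08.51 is £7.72/kg.
Origin Velania qualifies under the Quenova–Velania agreement and 9455.08.51 is covered: preferential rate Free applies instead.
The additional-duty order on 9455.08.51 targets Corar, not Velania; it does not apply.
Duty = £22,164.66 × 0% = £0.00.
Line 3 (7148.36.67, Corara, 3,209 kg, £119,085.99):
Base rate for 7148.36.67 is 15% + £3.95/kg.
7148.36.67 has an FTA preferential rate, but origin Corara is not Velania; base rate stands.
Duty = £119,085.99 × 15% + 3,209 × £3.95 = £30,538.45.
Total = £185,909.87 + £0.00 + £30,538.45 = £216,448.32.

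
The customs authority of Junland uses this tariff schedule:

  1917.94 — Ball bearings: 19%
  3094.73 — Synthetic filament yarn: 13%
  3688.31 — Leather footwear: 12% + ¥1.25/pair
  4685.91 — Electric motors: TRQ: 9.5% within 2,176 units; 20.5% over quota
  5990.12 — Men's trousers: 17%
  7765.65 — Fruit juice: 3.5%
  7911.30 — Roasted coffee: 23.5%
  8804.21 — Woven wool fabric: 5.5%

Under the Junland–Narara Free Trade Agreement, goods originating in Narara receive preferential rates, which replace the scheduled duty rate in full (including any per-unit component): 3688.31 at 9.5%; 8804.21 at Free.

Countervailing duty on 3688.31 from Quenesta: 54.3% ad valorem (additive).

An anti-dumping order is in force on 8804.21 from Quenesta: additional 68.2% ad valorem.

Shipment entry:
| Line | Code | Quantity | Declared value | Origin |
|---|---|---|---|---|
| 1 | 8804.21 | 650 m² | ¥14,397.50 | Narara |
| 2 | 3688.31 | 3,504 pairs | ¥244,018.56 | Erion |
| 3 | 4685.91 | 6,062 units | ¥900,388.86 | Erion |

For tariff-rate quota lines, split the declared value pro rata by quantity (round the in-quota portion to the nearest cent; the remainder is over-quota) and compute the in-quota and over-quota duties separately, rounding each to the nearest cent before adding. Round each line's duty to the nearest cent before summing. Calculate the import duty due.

¥182,689.80

Line 1 (8804.21, Narara, 650 m², ¥14,397.50):
Base rate for 8804.21 is 5.5%.
Origin Narara qualifies under the Junland–Narara agreement and 8804.21 is covered: preferential rate Free applies instead.
The additional-duty order on 8804.21 targets Quenesta, not Narara; it does not apply.
Duty = ¥14,397.50 × 0% = ¥0.00.
Line 2 (3688.31, Erion, 3,504 pairs, ¥244,018.56):
Base rate for 3688.31 is 12% + ¥1.25/pair.
3688.31 has an FTA preferential rate, but origin Erion is not Narara; base rate stands.
The additional-duty order on 3688.31 targets Quenesta, not Erion; it does not apply.
Duty = ¥244,018.56 × 12% + 3,504 × ¥1.25 = ¥33,662.23.
Line 3 (4685.91, Erion, 6,062 units, ¥900,388.86):
Code 4685.91 is under a tariff-rate quota (threshold 2,176 units). In-quota: 2,176 units at 9.5%; over-quota: 3,886 units at 20.5%.
Pro-rata value split: in-quota = ¥900,388.86 × 2,176/6,062 = ¥323,201.28; over-quota = ¥900,388.86 − ¥323,201.28 = ¥577,187.58.
In-quota duty = ¥323,201.28 × 9.5% = ¥30,704.12. Over-quota duty = ¥577,187.58 × 20.5% = ¥118,323.45.
Line duty = ¥30,704.12 + ¥118,323.45 = ¥149,027.57.
Total = ¥0.00 + ¥33,662.23 + ¥149,027.57 = ¥182,689.80.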